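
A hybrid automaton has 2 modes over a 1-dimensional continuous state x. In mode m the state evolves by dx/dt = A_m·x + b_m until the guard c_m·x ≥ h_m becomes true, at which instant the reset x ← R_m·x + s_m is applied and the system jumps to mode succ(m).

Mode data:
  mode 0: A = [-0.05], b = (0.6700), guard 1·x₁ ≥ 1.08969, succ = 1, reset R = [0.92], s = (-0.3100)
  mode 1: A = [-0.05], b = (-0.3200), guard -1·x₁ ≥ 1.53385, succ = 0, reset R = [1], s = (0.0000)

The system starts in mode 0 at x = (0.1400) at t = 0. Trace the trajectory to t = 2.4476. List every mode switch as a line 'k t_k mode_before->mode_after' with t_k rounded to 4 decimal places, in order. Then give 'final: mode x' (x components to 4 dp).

Mode 0: guard c·x = 1.0897 hit at Δt = 1.4863 (t = 1.4863), x⁻ = (1.0897) → reset → x⁺ = (0.6925), jump to mode 1
Mode 1: flow for 0.9613 to horizon, guard not reached → x = (0.3597)

1 1.4863 0->1
final: 1 0.3597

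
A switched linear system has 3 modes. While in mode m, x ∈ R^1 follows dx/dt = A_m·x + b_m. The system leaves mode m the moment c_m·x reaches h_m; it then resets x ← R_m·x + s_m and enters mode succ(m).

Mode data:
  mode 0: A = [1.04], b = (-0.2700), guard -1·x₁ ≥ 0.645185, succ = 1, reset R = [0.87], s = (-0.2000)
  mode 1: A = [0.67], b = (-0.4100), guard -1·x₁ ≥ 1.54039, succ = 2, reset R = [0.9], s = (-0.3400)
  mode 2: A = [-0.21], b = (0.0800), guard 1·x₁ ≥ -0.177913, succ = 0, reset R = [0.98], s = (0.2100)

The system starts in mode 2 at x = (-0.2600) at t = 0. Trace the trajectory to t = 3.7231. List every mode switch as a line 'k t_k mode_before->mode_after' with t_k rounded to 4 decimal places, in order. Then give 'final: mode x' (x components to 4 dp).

Mode 2: guard c·x = -0.1779 hit at Δt = 0.6526 (t = 0.6526), x⁻ = (-0.1779) → reset → x⁺ = (0.0356), jump to mode 0
Mode 0: guard c·x = 0.6452 hit at Δt = 1.3425 (t = 1.9951), x⁻ = (-0.6452) → reset → x⁺ = (-0.7613), jump to mode 1
Mode 1: guard c·x = 1.5404 hit at Δt = 0.6707 (t = 2.6658), x⁻ = (-1.5404) → reset → x⁺ = (-1.7264), jump to mode 2
Mode 2: flow for 1.0573 to horizon, guard not reached → x = (-1.3068)

1 0.6526 2->0
2 1.9951 0->1
3 2.6658 1->2
final: 2 -1.3068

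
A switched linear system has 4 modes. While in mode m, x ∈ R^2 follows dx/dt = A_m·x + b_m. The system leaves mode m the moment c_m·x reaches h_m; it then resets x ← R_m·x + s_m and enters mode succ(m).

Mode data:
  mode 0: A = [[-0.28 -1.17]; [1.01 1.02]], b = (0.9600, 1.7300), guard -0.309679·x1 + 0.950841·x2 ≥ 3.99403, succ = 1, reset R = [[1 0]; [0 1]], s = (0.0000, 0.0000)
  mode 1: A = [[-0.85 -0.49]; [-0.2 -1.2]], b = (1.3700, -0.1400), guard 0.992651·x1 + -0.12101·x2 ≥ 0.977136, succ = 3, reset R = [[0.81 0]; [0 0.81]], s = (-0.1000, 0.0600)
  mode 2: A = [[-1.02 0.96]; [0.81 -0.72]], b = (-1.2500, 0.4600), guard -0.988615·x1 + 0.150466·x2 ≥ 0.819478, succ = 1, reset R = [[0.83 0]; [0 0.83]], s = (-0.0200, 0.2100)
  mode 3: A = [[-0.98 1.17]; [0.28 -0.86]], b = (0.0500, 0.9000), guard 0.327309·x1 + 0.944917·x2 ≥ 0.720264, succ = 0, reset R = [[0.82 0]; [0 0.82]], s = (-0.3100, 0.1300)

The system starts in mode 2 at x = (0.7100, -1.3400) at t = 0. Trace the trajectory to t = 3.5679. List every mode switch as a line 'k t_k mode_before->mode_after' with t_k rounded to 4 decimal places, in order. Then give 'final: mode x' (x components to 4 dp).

1 0.9294 2->1
2 2.3261 1->3
3 3.1656 3->0
final: 0 -0.0429 1.8159

Mode 2: guard c·x = 0.8195 hit at Δt = 0.9294 (t = 0.9294), x⁻ = (-0.9165, -0.5756) → reset → x⁺ = (-0.7807, -0.2678), jump to mode 1
Mode 1: guard c·x = 0.9771 hit at Δt = 1.3967 (t = 2.3261), x⁻ = (0.9588, -0.2097) → reset → x⁺ = (0.6766, -0.1098), jump to mode 3
Mode 3: guard c·x = 0.7203 hit at Δt = 0.8395 (t = 3.1656), x⁻ = (0.5406, 0.5750) → reset → x⁺ = (0.1333, 0.6015), jump to mode 0
Mode 0: flow for 0.4023 to horizon, guard not reached → x = (-0.0429, 1.8159)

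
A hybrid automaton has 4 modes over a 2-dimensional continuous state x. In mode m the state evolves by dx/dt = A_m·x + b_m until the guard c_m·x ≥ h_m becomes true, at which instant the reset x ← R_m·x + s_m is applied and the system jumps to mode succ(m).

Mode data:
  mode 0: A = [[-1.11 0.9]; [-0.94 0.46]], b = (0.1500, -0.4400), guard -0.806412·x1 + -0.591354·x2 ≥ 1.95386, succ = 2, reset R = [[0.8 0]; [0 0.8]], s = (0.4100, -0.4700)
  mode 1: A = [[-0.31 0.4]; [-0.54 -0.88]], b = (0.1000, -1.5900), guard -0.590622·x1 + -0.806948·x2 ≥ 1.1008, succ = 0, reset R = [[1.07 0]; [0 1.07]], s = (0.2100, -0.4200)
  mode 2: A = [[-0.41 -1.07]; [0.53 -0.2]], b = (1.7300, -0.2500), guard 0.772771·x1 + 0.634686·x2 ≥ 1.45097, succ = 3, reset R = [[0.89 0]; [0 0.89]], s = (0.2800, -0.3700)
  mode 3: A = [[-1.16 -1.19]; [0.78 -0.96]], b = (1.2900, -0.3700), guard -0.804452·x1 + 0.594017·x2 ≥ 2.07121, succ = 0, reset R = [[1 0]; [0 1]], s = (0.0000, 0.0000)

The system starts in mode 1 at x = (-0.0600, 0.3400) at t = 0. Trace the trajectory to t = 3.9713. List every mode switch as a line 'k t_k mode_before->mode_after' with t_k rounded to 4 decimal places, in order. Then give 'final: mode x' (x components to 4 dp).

1 1.5100 1->0
2 2.1052 0->2
3 3.1080 2->3
final: 3 1.9916 0.2339

Mode 1: guard c·x = 1.1008 hit at Δt = 1.5100 (t = 1.5100), x⁻ = (-0.2365, -1.1911) → reset → x⁺ = (-0.0430, -1.6945), jump to mode 0
Mode 0: guard c·x = 1.9539 hit at Δt = 0.5952 (t = 2.1052), x⁻ = (-0.7550, -2.2744) → reset → x⁺ = (-0.1940, -2.2895), jump to mode 2
Mode 2: guard c·x = 1.4510 hit at Δt = 1.0028 (t = 3.1080), x⁻ = (2.9573, -1.3146) → reset → x⁺ = (2.9120, -1.5400), jump to mode 3
Mode 3: flow for 0.8633 to horizon, guard not reached → x = (1.9916, 0.2339)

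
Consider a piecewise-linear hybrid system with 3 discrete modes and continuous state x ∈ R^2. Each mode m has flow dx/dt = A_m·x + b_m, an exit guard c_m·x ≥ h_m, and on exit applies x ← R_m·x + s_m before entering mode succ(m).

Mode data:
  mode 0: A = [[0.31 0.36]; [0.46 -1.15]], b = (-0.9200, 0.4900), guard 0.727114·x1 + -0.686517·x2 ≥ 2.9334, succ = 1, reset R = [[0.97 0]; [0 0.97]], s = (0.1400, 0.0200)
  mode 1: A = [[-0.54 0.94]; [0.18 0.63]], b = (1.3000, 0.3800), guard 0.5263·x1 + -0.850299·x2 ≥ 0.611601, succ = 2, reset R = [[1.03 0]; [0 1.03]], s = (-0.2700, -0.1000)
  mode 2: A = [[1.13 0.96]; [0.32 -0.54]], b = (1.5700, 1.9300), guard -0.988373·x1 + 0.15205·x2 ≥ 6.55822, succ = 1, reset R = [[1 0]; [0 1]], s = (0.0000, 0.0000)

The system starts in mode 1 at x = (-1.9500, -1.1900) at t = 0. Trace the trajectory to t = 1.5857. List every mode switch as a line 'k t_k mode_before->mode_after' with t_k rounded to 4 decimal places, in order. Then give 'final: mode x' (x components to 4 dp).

Mode 1: guard c·x = 0.6116 hit at Δt = 0.5434 (t = 0.5434), x⁻ = (-1.4663, -1.6269) → reset → x⁺ = (-1.7803, -1.7757), jump to mode 2
Mode 2: flow for 1.0423 to horizon, guard not reached → x = (-4.6237, -0.2850)

1 0.5434 1->2
final: 2 -4.6237 -0.2850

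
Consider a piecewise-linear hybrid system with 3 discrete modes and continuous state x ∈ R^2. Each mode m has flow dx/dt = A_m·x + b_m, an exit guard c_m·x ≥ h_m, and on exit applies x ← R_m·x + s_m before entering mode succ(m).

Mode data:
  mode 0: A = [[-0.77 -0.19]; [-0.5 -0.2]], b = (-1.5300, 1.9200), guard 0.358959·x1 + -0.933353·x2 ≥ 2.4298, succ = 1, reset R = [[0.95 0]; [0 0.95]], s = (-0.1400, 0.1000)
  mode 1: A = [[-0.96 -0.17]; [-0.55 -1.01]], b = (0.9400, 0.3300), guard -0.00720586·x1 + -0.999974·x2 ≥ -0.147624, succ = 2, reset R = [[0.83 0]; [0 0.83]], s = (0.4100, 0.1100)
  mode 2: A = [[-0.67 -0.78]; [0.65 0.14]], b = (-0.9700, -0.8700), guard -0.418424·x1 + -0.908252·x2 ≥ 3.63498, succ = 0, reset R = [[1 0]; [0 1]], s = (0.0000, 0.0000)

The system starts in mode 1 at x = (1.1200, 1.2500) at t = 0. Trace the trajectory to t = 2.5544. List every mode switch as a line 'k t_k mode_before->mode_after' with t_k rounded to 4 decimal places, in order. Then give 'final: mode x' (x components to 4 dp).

1 1.4131 1->2
final: 2 -0.1605 -0.4897

Mode 1: guard c·x = -0.1476 hit at Δt = 1.4131 (t = 1.4131), x⁻ = (0.9568, 0.1407) → reset → x⁺ = (1.2041, 0.2268), jump to mode 2
Mode 2: flow for 1.1413 to horizon, guard not reached → x = (-0.1605, -0.4897)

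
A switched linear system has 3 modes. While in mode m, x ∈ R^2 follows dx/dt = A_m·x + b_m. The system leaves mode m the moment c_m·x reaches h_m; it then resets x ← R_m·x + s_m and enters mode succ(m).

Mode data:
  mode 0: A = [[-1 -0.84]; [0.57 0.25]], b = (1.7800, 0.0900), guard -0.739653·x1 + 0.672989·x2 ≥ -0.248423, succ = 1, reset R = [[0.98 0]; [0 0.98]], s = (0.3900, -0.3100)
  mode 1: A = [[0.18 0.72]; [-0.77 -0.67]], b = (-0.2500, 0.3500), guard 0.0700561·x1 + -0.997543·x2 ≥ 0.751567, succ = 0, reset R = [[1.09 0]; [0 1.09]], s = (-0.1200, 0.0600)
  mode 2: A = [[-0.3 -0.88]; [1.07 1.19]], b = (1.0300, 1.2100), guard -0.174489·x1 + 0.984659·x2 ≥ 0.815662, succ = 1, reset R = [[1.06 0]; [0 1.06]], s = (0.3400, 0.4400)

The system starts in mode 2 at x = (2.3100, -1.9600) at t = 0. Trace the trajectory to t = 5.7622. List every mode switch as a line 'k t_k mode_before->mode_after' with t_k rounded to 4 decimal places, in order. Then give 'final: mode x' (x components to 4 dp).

Mode 2: guard c·x = 0.8157 hit at Δt = 0.9428 (t = 0.9428), x⁻ = (3.0142, 1.3625) → reset → x⁺ = (3.5351, 1.8843), jump to mode 1
Mode 1: guard c·x = 0.7516 hit at Δt = 0.7433 (t = 1.6861), x⁻ = (4.2292, -0.4564) → reset → x⁺ = (4.4898, -0.4375), jump to mode 0
Mode 0: guard c·x = -0.2484 hit at Δt = 1.1036 (t = 2.7897), x⁻ = (2.0986, 1.9373) → reset → x⁺ = (2.4466, 1.5885), jump to mode 1
Mode 1: guard c·x = 0.7516 hit at Δt = 0.9934 (t = 3.7831), x⁻ = (3.0245, -0.5410) → reset → x⁺ = (3.1767, -0.5297), jump to mode 0
Mode 0: guard c·x = -0.2484 hit at Δt = 1.2582 (t = 5.0413), x⁻ = (1.7293, 1.5314) → reset → x⁺ = (2.0847, 1.1908), jump to mode 1
Mode 1: flow for 0.7209 to horizon, guard not reached → x = (2.4728, -0.0979)

1 0.9428 2->1
2 1.6861 1->0
3 2.7897 0->1
4 3.7831 1->0
5 5.0413 0->1
final: 1 2.4728 -0.0979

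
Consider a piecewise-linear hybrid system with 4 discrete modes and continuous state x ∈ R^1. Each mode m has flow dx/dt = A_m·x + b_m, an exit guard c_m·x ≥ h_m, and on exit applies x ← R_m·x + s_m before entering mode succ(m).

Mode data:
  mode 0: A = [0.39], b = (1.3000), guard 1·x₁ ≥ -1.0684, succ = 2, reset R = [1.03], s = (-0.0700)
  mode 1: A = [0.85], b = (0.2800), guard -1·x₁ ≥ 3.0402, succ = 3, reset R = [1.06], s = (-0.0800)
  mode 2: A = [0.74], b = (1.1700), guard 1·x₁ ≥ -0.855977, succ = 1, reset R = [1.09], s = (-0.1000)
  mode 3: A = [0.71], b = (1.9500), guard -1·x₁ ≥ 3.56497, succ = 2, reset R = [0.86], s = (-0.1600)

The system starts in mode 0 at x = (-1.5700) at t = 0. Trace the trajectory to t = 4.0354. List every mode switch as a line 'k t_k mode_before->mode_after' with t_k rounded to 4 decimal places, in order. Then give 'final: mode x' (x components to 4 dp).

Mode 0: guard c·x = -1.0684 hit at Δt = 0.6419 (t = 0.6419), x⁻ = (-1.0684) → reset → x⁺ = (-1.1705), jump to mode 2
Mode 2: guard c·x = -0.8560 hit at Δt = 0.7684 (t = 1.4103), x⁻ = (-0.8560) → reset → x⁺ = (-1.0330), jump to mode 1
Mode 1: guard c·x = 3.0402 hit at Δt = 1.5868 (t = 2.9971), x⁻ = (-3.0402) → reset → x⁺ = (-3.3026), jump to mode 3
Mode 3: guard c·x = 3.5650 hit at Δt = 0.5443 (t = 3.5414), x⁻ = (-3.5650) → reset → x⁺ = (-3.2259), jump to mode 2
Mode 2: flow for 0.4940 to horizon, guard not reached → x = (-3.9517)

1 0.6419 0->2
2 1.4103 2->1
3 2.9971 1->3
4 3.5414 3->2
final: 2 -3.9517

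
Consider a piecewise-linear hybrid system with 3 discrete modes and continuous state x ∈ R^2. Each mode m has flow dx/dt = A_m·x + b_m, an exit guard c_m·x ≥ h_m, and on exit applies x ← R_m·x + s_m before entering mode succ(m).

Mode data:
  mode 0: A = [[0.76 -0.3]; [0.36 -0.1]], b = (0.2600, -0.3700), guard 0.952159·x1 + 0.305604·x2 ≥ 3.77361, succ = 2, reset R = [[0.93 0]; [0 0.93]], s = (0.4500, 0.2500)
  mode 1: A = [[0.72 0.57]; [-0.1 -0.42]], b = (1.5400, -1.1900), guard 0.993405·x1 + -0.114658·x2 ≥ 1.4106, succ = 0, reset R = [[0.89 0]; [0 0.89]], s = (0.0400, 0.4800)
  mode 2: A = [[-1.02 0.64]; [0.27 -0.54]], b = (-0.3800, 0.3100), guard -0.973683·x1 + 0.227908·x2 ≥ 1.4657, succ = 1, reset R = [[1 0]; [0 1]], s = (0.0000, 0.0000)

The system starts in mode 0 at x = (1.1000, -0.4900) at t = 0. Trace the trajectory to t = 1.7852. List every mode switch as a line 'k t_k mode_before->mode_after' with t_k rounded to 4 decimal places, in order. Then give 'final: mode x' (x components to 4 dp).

1 1.3510 0->2
final: 2 2.6319 0.7773

Mode 0: guard c·x = 3.7736 hit at Δt = 1.3510 (t = 1.3510), x⁻ = (3.9118, 0.1603) → reset → x⁺ = (4.0880, 0.3990), jump to mode 2
Mode 2: flow for 0.4342 to horizon, guard not reached → x = (2.6319, 0.7773)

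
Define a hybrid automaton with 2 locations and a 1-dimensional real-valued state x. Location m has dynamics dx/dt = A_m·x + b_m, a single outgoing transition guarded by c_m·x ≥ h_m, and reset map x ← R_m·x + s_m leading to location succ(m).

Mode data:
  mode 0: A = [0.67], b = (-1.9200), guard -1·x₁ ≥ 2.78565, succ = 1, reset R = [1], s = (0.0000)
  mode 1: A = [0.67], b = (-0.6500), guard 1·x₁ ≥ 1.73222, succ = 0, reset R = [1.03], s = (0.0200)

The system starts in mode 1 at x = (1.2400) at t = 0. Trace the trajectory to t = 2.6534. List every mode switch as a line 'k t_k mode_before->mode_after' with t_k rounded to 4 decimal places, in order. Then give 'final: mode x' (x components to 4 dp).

1 1.5495 1->0
final: 0 0.6417

Mode 1: guard c·x = 1.7322 hit at Δt = 1.5495 (t = 1.5495), x⁻ = (1.7322) → reset → x⁺ = (1.8042), jump to mode 0
Mode 0: flow for 1.1039 to horizon, guard not reached → x = (0.6417)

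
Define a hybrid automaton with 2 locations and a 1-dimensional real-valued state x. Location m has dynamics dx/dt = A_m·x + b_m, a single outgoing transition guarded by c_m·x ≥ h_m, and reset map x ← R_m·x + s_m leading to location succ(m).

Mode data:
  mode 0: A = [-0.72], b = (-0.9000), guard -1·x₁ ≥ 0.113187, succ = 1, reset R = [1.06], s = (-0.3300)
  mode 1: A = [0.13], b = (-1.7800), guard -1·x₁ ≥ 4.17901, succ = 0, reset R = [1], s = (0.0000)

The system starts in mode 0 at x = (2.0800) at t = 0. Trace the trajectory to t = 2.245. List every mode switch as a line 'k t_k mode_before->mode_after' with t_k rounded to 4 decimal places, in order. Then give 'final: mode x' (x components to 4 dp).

Mode 0: guard c·x = 0.1132 hit at Δt = 1.4927 (t = 1.4927), x⁻ = (-0.1132) → reset → x⁺ = (-0.4500), jump to mode 1
Mode 1: flow for 0.7523 to horizon, guard not reached → x = (-1.9030)

1 1.4927 0->1
final: 1 -1.9030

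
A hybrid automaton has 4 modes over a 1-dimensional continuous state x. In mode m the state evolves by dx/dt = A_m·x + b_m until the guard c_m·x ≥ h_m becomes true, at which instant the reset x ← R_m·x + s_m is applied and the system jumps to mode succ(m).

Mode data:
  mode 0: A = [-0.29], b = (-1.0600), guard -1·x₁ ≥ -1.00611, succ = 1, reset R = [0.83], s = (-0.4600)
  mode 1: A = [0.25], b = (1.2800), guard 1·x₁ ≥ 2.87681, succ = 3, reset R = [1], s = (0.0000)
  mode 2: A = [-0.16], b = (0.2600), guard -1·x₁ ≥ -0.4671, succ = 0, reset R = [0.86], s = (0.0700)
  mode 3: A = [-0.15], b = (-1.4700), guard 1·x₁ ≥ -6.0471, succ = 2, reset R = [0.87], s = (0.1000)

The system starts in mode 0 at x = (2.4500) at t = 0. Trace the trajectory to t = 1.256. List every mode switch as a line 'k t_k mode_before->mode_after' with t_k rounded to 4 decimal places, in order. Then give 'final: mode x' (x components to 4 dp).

Mode 0: guard c·x = -1.0061 hit at Δt = 0.9305 (t = 0.9305), x⁻ = (1.0061) → reset → x⁺ = (0.3751), jump to mode 1
Mode 1: flow for 0.3255 to horizon, guard not reached → x = (0.8409)

1 0.9305 0->1
final: 1 0.8409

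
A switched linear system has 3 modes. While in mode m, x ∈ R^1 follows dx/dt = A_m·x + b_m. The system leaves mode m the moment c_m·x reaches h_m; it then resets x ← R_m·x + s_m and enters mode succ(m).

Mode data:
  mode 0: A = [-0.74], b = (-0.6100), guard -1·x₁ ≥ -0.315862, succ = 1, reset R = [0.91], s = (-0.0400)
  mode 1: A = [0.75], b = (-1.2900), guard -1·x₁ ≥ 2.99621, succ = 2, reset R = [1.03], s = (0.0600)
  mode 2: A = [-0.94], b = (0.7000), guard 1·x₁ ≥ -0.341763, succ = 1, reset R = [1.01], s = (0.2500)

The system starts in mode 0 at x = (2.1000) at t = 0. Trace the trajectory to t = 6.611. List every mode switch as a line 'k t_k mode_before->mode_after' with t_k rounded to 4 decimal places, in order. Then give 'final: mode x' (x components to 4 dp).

Mode 0: guard c·x = -0.3159 hit at Δt = 1.2728 (t = 1.2728), x⁻ = (0.3159) → reset → x⁺ = (0.2474), jump to mode 1
Mode 1: guard c·x = 2.9962 hit at Δt = 1.5520 (t = 2.8248), x⁻ = (-2.9962) → reset → x⁺ = (-3.0261), jump to mode 2
Mode 2: guard c·x = -0.3418 hit at Δt = 1.3238 (t = 4.1486), x⁻ = (-0.3418) → reset → x⁺ = (-0.0952), jump to mode 1
Mode 1: guard c·x = 2.9962 hit at Δt = 1.2731 (t = 5.4217), x⁻ = (-2.9962) → reset → x⁺ = (-3.0261), jump to mode 2
Mode 2: flow for 1.1893 to horizon, guard not reached → x = (-0.4882)

1 1.2728 0->1
2 2.8248 1->2
3 4.1486 2->1
4 5.4217 1->2
final: 2 -0.4882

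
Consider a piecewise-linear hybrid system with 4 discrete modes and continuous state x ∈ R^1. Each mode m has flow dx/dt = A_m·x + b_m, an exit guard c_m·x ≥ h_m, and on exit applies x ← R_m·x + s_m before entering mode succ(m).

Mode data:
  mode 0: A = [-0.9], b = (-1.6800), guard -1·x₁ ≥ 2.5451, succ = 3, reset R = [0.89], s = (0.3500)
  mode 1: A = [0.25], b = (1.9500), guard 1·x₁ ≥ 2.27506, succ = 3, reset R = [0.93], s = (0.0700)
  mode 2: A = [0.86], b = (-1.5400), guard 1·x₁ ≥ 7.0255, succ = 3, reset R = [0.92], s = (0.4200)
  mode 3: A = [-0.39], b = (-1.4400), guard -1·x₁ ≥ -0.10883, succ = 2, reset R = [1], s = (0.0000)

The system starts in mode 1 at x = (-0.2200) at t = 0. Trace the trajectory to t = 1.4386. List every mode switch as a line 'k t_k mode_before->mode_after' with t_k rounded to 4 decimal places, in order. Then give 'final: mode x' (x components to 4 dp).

1 1.1382 1->3
final: 3 1.5360

Mode 1: guard c·x = 2.2751 hit at Δt = 1.1382 (t = 1.1382), x⁻ = (2.2751) → reset → x⁺ = (2.1858), jump to mode 3
Mode 3: flow for 0.3004 to horizon, guard not reached → x = (1.5360)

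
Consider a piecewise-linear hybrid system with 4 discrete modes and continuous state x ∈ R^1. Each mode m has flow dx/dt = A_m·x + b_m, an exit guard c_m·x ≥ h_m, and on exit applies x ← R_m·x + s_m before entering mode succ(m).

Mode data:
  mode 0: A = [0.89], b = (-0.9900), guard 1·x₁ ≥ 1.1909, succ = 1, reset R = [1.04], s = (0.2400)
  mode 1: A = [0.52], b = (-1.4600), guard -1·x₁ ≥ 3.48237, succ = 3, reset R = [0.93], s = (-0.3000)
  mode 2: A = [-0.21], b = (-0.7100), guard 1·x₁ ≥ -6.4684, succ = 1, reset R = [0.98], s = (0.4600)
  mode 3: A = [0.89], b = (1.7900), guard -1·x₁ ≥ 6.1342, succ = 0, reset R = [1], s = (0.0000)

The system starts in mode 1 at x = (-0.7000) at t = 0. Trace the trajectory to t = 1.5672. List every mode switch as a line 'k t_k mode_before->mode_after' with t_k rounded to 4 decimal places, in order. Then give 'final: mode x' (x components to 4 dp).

1 1.1231 1->3
final: 3 -4.2790

Mode 1: guard c·x = 3.4824 hit at Δt = 1.1231 (t = 1.1231), x⁻ = (-3.4824) → reset → x⁺ = (-3.5386), jump to mode 3
Mode 3: flow for 0.4441 to horizon, guard not reached → x = (-4.2790)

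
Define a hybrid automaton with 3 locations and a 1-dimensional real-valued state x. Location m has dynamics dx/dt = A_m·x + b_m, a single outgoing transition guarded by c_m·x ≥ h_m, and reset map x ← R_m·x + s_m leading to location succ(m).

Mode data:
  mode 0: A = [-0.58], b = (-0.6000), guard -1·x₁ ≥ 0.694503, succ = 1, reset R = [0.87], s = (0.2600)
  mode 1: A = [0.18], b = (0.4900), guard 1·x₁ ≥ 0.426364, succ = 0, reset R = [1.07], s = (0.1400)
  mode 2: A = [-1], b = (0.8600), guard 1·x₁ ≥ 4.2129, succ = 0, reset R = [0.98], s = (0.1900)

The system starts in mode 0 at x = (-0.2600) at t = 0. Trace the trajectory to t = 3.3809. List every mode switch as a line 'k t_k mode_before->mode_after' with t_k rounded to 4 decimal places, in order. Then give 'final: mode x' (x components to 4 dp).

1 1.4195 0->1
2 2.9789 1->0
final: 0 0.2571

Mode 0: guard c·x = 0.6945 hit at Δt = 1.4195 (t = 1.4195), x⁻ = (-0.6945) → reset → x⁺ = (-0.3442), jump to mode 1
Mode 1: guard c·x = 0.4264 hit at Δt = 1.5594 (t = 2.9789), x⁻ = (0.4264) → reset → x⁺ = (0.5962), jump to mode 0
Mode 0: flow for 0.4020 to horizon, guard not reached → x = (0.2571)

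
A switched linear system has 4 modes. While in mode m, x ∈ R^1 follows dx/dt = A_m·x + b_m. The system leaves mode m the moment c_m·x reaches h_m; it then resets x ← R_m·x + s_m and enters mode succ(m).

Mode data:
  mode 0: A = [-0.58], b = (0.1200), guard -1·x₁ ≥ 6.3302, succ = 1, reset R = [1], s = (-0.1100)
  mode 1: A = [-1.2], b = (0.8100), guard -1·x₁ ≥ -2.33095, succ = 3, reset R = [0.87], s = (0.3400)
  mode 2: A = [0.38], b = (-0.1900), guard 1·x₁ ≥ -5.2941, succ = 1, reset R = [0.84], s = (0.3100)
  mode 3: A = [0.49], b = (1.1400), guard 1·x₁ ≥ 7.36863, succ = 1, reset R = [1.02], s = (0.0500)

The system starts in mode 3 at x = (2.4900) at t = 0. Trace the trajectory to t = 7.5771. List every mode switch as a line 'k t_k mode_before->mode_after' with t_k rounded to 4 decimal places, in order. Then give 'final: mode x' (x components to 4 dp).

Mode 3: guard c·x = 7.3686 hit at Δt = 1.4277 (t = 1.4277), x⁻ = (7.3686) → reset → x⁺ = (7.5660), jump to mode 1
Mode 1: guard c·x = -2.3310 hit at Δt = 1.1882 (t = 2.6159), x⁻ = (2.3310) → reset → x⁺ = (2.3679), jump to mode 3
Mode 3: guard c·x = 7.3686 hit at Δt = 1.4801 (t = 4.0960), x⁻ = (7.3686) → reset → x⁺ = (7.5660), jump to mode 1
Mode 1: guard c·x = -2.3310 hit at Δt = 1.1882 (t = 5.2842), x⁻ = (2.3310) → reset → x⁺ = (2.3679), jump to mode 3
Mode 3: guard c·x = 7.3686 hit at Δt = 1.4801 (t = 6.7643), x⁻ = (7.3686) → reset → x⁺ = (7.5660), jump to mode 1
Mode 1: flow for 0.8128 to horizon, guard not reached → x = (3.2732)

1 1.4277 3->1
2 2.6159 1->3
3 4.0960 3->1
4 5.2842 1->3
5 6.7643 3->1
final: 1 3.2732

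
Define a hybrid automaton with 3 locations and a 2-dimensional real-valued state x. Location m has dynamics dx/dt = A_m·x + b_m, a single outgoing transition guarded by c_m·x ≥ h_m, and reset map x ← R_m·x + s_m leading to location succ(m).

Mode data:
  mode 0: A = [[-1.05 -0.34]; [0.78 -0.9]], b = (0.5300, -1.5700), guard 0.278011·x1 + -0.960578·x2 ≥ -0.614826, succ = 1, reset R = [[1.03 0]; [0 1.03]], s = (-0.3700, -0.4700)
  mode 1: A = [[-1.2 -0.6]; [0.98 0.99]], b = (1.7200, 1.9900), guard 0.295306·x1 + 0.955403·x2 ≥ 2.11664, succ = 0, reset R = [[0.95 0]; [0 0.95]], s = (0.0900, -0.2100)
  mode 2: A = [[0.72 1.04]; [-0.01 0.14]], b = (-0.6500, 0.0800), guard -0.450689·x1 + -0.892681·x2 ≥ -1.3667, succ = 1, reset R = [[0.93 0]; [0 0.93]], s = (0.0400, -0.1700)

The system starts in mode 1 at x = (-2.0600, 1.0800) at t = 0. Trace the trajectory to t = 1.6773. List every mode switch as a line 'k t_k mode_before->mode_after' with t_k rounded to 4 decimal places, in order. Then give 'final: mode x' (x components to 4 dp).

Mode 1: guard c·x = 2.1166 hit at Δt = 0.5801 (t = 0.5801), x⁻ = (-0.7378, 2.4435) → reset → x⁺ = (-0.6109, 2.1113), jump to mode 0
Mode 0: guard c·x = -0.6148 hit at Δt = 0.5082 (t = 1.0883), x⁻ = (-0.3093, 0.5505) → reset → x⁺ = (-0.6886, 0.0970), jump to mode 1
Mode 1: flow for 0.5890 to horizon, guard not reached → x = (0.1774, 1.6063)

1 0.5801 1->0
2 1.0883 0->1
final: 1 0.1774 1.6063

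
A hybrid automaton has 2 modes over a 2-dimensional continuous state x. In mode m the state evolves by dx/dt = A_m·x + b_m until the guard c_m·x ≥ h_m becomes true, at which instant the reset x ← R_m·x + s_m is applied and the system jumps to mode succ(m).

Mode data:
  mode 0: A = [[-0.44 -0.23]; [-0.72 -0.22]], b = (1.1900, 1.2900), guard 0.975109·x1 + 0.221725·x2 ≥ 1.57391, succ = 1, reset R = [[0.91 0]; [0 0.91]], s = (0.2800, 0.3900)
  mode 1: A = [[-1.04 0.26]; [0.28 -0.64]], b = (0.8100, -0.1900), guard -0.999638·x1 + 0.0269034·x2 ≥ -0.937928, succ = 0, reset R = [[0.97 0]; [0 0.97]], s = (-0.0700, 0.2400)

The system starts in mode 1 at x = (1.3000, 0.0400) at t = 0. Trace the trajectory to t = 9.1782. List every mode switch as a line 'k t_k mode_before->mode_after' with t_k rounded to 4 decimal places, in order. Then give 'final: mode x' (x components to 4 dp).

Mode 1: guard c·x = -0.9379 hit at Δt = 1.2286 (t = 1.2286), x⁻ = (0.9412, 0.1090) → reset → x⁺ = (0.8430, 0.3457), jump to mode 0
Mode 0: guard c·x = 1.5739 hit at Δt = 1.1357 (t = 2.3643), x⁻ = (1.4545, 0.7016) → reset → x⁺ = (1.6036, 1.0285), jump to mode 1
Mode 1: guard c·x = -0.9379 hit at Δt = 2.6330 (t = 4.9973), x⁻ = (0.9474, 0.3398) → reset → x⁺ = (0.8490, 0.5697), jump to mode 0
Mode 0: guard c·x = 1.5739 hit at Δt = 1.1221 (t = 6.1194), x⁻ = (1.4119, 0.8890) → reset → x⁺ = (1.5649, 1.1990), jump to mode 1
Mode 1: guard c·x = -0.9379 hit at Δt = 2.7559 (t = 8.8753), x⁻ = (0.9478, 0.3547) → reset → x⁺ = (0.8494, 0.5841), jump to mode 0
Mode 0: flow for 0.3029 to horizon, guard not reached → x = (1.0378, 0.7245)

1 1.2286 1->0
2 2.3643 0->1
3 4.9973 1->0
4 6.1194 0->1
5 8.8753 1->0
final: 0 1.0378 0.7245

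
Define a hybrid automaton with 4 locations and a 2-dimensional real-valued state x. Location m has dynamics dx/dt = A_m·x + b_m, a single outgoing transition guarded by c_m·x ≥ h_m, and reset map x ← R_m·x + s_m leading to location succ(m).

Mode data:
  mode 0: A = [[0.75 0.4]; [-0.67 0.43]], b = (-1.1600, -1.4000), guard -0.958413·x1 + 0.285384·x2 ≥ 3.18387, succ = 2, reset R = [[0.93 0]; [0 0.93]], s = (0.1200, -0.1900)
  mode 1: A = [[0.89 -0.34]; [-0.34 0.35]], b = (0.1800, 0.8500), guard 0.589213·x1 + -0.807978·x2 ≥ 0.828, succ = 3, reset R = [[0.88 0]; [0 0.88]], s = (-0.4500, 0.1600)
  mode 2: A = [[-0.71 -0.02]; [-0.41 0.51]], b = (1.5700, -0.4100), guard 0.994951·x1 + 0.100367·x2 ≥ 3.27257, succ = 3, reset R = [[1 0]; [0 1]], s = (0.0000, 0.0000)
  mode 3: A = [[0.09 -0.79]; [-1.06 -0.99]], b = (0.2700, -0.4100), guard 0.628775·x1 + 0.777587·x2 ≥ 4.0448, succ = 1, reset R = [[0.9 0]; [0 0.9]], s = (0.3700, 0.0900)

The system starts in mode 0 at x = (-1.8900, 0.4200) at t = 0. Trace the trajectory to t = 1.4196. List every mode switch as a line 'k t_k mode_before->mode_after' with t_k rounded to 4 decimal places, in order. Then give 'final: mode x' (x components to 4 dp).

1 0.4407 0->2
final: 2 -0.2979 0.9132

Mode 0: guard c·x = 3.1839 hit at Δt = 0.4407 (t = 0.4407), x⁻ = (-3.1349, 0.6286) → reset → x⁺ = (-2.7954, 0.3946), jump to mode 2
Mode 2: flow for 0.9789 to horizon, guard not reached → x = (-0.2979, 0.9132)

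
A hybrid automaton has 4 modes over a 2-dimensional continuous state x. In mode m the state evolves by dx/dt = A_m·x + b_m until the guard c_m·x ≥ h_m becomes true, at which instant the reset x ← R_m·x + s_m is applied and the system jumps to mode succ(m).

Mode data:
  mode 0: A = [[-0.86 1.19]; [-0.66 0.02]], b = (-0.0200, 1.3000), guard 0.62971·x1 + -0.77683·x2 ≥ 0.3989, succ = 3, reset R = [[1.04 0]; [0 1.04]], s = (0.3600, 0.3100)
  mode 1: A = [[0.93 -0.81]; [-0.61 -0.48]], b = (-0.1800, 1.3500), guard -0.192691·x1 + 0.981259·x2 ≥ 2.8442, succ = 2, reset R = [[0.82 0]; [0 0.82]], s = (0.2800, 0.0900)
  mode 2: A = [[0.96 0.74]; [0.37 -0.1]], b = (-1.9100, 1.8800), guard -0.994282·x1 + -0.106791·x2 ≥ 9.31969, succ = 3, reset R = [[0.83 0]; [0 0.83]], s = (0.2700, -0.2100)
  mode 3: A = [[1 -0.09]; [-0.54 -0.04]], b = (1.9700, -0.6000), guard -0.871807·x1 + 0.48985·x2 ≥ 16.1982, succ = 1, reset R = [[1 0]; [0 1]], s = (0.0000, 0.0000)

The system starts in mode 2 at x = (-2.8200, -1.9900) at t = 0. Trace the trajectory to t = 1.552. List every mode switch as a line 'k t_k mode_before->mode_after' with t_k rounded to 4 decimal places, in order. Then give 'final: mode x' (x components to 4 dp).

1 0.7302 2->3
final: 3 -14.1250 2.1847

Mode 2: guard c·x = 9.3197 hit at Δt = 0.7302 (t = 0.7302), x⁻ = (-9.1584, -2.0010) → reset → x⁺ = (-7.3314, -1.8709), jump to mode 3
Mode 3: flow for 0.8218 to horizon, guard not reached → x = (-14.1250, 2.1847)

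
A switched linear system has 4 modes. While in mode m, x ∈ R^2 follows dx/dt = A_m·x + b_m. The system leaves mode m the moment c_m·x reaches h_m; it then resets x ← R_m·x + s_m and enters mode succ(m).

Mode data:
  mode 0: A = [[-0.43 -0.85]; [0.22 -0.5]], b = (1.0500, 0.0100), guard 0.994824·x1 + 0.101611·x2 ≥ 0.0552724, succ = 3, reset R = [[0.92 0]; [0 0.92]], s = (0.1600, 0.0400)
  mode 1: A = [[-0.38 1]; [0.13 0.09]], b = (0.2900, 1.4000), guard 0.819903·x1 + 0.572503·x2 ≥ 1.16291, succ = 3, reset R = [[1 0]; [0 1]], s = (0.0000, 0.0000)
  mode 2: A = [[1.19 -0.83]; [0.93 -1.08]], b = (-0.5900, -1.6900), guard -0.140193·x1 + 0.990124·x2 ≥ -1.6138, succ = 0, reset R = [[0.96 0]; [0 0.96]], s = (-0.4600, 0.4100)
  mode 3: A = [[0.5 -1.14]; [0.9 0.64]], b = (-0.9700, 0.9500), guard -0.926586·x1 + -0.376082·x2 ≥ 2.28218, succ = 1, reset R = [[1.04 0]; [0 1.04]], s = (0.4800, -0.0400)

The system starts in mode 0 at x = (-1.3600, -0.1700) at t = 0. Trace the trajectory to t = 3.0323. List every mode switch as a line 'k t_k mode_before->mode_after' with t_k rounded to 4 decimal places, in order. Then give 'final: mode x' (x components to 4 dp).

1 0.9698 0->3
2 2.4641 3->1
final: 1 -1.2811 1.1361

Mode 0: guard c·x = 0.0553 hit at Δt = 0.9698 (t = 0.9698), x⁻ = (0.0747, -0.1876) → reset → x⁺ = (0.2287, -0.1326), jump to mode 3
Mode 3: guard c·x = 2.2822 hit at Δt = 1.4943 (t = 2.4641), x⁻ = (-2.6477, 0.4552) → reset → x⁺ = (-2.2737, 0.4334), jump to mode 1
Mode 1: flow for 0.5682 to horizon, guard not reached → x = (-1.2811, 1.1361)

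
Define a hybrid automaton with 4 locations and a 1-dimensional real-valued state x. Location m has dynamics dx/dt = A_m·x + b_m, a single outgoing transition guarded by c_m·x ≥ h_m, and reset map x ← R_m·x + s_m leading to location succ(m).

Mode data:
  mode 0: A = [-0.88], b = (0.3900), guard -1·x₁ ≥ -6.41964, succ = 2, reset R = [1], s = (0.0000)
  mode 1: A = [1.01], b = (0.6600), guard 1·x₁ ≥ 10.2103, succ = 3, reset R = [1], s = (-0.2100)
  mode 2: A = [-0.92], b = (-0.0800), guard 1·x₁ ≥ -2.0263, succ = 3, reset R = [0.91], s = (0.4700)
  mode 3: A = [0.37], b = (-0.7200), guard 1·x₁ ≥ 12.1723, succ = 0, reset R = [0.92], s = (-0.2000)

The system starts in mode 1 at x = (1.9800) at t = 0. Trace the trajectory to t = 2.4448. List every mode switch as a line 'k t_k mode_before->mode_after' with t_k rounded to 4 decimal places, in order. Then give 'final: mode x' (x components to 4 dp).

Mode 1: guard c·x = 10.2103 hit at Δt = 1.4031 (t = 1.4031), x⁻ = (10.2103) → reset → x⁺ = (10.0003), jump to mode 3
Mode 3: guard c·x = 12.1723 hit at Δt = 0.6453 (t = 2.0484), x⁻ = (12.1723) → reset → x⁺ = (10.9985), jump to mode 0
Mode 0: flow for 0.3964 to horizon, guard not reached → x = (7.8900)

1 1.4031 1->3
2 2.0484 3->0
final: 0 7.8900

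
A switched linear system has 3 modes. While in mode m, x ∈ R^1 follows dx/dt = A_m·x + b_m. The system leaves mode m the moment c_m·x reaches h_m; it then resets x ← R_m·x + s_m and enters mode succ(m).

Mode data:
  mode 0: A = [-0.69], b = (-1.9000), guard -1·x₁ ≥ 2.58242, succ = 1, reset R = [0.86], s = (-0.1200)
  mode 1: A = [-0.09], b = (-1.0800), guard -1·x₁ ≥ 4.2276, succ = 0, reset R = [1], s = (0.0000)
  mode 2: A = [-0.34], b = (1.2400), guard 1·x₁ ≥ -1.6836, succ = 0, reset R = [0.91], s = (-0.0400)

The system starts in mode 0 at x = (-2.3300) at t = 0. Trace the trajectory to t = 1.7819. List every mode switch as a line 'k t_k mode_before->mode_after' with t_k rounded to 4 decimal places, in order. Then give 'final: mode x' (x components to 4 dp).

Mode 0: guard c·x = 2.5824 hit at Δt = 1.3130 (t = 1.3130), x⁻ = (-2.5824) → reset → x⁺ = (-2.3409), jump to mode 1
Mode 1: flow for 0.4689 to horizon, guard not reached → x = (-2.7400)

1 1.3130 0->1
final: 1 -2.7400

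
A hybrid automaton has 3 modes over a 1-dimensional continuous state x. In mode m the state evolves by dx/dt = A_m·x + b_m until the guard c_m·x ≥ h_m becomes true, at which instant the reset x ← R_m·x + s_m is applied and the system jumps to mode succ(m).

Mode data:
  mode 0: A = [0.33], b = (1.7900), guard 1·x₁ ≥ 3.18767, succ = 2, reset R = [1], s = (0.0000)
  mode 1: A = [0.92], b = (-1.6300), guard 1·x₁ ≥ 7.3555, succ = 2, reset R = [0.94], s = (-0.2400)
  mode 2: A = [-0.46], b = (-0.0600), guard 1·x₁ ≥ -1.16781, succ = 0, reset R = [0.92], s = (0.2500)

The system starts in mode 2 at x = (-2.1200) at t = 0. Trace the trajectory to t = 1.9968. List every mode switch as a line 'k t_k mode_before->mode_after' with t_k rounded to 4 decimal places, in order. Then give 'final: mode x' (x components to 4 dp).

Mode 2: guard c·x = -1.1678 hit at Δt = 1.4157 (t = 1.4157), x⁻ = (-1.1678) → reset → x⁺ = (-0.8244), jump to mode 0
Mode 0: flow for 0.5811 to horizon, guard not reached → x = (0.1479)

1 1.4157 2->0
final: 0 0.1479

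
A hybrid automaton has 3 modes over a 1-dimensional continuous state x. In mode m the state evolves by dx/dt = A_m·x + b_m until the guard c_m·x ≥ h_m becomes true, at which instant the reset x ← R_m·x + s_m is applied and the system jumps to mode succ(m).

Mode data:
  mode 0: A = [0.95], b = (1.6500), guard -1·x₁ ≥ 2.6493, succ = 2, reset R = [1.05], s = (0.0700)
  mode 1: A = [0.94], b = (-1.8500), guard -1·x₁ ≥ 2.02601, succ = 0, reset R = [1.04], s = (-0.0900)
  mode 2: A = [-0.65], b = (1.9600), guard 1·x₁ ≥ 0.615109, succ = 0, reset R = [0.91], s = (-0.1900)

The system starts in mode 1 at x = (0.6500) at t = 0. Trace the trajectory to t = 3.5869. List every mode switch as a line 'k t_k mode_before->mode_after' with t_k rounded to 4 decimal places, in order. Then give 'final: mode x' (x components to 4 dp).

Mode 1: guard c·x = 2.0260 hit at Δt = 1.1794 (t = 1.1794), x⁻ = (-2.0260) → reset → x⁺ = (-2.1971), jump to mode 0
Mode 0: guard c·x = 2.6493 hit at Δt = 0.7205 (t = 1.8999), x⁻ = (-2.6493) → reset → x⁺ = (-2.7118), jump to mode 2
Mode 2: guard c·x = 0.6151 hit at Δt = 1.3379 (t = 3.2378), x⁻ = (0.6151) → reset → x⁺ = (0.3697), jump to mode 0
Mode 0: flow for 0.3491 to horizon, guard not reached → x = (1.1982)

1 1.1794 1->0
2 1.8999 0->2
3 3.2378 2->0
final: 0 1.1982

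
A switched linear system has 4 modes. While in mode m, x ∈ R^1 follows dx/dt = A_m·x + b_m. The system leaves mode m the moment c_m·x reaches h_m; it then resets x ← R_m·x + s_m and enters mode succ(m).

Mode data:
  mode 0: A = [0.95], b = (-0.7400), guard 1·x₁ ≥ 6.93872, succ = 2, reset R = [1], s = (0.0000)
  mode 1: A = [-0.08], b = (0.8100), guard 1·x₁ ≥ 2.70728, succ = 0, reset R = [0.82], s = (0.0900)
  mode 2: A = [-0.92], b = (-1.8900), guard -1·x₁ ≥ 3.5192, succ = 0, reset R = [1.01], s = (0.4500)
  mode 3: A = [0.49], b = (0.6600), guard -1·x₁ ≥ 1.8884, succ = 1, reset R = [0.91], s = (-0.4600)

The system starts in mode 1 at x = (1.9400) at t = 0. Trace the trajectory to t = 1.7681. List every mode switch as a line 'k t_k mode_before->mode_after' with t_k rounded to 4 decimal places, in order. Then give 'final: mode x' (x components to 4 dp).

1 1.2304 1->0
final: 0 3.3306

Mode 1: guard c·x = 2.7073 hit at Δt = 1.2304 (t = 1.2304), x⁻ = (2.7073) → reset → x⁺ = (2.3100), jump to mode 0
Mode 0: flow for 0.5377 to horizon, guard not reached → x = (3.3306)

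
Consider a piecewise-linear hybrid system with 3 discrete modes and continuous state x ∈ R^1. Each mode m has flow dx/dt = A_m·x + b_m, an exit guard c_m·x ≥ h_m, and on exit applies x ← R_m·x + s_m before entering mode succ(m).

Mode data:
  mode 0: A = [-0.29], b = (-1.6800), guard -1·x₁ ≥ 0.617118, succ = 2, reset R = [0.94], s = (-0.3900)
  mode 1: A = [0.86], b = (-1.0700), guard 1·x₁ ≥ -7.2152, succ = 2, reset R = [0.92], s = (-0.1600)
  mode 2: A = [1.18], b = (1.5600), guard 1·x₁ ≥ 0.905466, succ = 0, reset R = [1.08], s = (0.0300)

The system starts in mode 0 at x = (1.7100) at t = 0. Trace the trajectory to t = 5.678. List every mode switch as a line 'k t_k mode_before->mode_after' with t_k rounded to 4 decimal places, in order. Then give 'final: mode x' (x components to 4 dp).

Mode 0: guard c·x = 0.6171 hit at Δt = 1.2803 (t = 1.2803), x⁻ = (-0.6171) → reset → x⁺ = (-0.9701), jump to mode 2
Mode 2: guard c·x = 0.9055 hit at Δt = 1.5637 (t = 2.8440), x⁻ = (0.9055) → reset → x⁺ = (1.0079), jump to mode 0
Mode 0: guard c·x = 0.6171 hit at Δt = 0.9415 (t = 3.7855), x⁻ = (-0.6171) → reset → x⁺ = (-0.9701), jump to mode 2
Mode 2: guard c·x = 0.9055 hit at Δt = 1.5637 (t = 5.3492), x⁻ = (0.9055) → reset → x⁺ = (1.0079), jump to mode 0
Mode 0: flow for 0.3288 to horizon, guard not reached → x = (0.3894)

1 1.2803 0->2
2 2.8440 2->0
3 3.7855 0->2
4 5.3492 2->0
final: 0 0.3894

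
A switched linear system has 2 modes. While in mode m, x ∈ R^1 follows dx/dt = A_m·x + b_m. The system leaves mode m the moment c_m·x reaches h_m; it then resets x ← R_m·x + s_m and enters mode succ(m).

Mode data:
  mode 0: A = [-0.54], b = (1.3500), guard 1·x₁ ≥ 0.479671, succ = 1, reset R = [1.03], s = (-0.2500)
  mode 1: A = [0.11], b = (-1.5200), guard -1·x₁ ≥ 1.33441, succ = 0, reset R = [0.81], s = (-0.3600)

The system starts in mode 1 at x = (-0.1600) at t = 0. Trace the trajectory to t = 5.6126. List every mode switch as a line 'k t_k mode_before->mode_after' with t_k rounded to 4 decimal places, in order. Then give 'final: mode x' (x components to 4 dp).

Mode 1: guard c·x = 1.3344 hit at Δt = 0.7334 (t = 0.7334), x⁻ = (-1.3344) → reset → x⁺ = (-1.4409), jump to mode 0
Mode 0: guard c·x = 0.4797 hit at Δt = 1.2373 (t = 1.9707), x⁻ = (0.4797) → reset → x⁺ = (0.2441), jump to mode 1
Mode 1: guard c·x = 1.3344 hit at Δt = 1.0001 (t = 2.9708), x⁻ = (-1.3344) → reset → x⁺ = (-1.4409), jump to mode 0
Mode 0: guard c·x = 0.4797 hit at Δt = 1.2373 (t = 4.2081), x⁻ = (0.4797) → reset → x⁺ = (0.2441), jump to mode 1
Mode 1: guard c·x = 1.3344 hit at Δt = 1.0001 (t = 5.2081), x⁻ = (-1.3344) → reset → x⁺ = (-1.4409), jump to mode 0
Mode 0: flow for 0.4045 to horizon, guard not reached → x = (-0.6676)

1 0.7334 1->0
2 1.9707 0->1
3 2.9708 1->0
4 4.2081 0->1
5 5.2081 1->0
final: 0 -0.6676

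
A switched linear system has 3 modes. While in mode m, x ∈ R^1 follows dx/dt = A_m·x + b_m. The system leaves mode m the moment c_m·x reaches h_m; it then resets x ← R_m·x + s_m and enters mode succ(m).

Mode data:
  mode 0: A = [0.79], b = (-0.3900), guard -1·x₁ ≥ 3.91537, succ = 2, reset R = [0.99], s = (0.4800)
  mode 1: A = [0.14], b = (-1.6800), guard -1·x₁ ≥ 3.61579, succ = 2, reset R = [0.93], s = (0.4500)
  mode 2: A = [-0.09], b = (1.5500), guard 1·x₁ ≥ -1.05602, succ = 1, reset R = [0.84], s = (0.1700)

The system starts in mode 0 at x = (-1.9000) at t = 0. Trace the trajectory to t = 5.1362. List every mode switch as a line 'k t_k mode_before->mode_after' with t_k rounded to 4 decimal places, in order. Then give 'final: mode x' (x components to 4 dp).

Mode 0: guard c·x = 3.9154 hit at Δt = 0.7732 (t = 0.7732), x⁻ = (-3.9154) → reset → x⁺ = (-3.3962), jump to mode 2
Mode 2: guard c·x = -1.0560 hit at Δt = 1.3386 (t = 2.1118), x⁻ = (-1.0560) → reset → x⁺ = (-0.7171), jump to mode 1
Mode 1: guard c·x = 3.6158 hit at Δt = 1.4667 (t = 3.5785), x⁻ = (-3.6158) → reset → x⁺ = (-2.9127), jump to mode 2
Mode 2: guard c·x = -1.0560 hit at Δt = 1.0749 (t = 4.6534), x⁻ = (-1.0560) → reset → x⁺ = (-0.7171), jump to mode 1
Mode 1: flow for 0.4828 to horizon, guard not reached → x = (-1.6063)

1 0.7732 0->2
2 2.1118 2->1
3 3.5785 1->2
4 4.6534 2->1
final: 1 -1.6063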